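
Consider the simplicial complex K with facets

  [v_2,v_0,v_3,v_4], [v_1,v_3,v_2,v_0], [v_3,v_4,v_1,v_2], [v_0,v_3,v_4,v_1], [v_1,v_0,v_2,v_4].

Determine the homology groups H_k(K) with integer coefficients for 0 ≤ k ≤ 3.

Take the total order v_0 < v_1 < v_2 < v_3 < v_4 on the vertex set. Then K (dimension 3) consists of the simplices:

  0-simplices (5): [v_0], [v_1], [v_2], [v_3], [v_4]
  1-simplices (10): [v_0,v_1], [v_0,v_2], [v_0,v_3], [v_0,v_4], [v_1,v_2], [v_1,v_3], [v_1,v_4], [v_2,v_3], [v_2,v_4], [v_3,v_4]
  2-simplices (10): [v_0,v_1,v_2], [v_0,v_1,v_3], [v_0,v_1,v_4], [v_0,v_2,v_3], [v_0,v_2,v_4], [v_0,v_3,v_4], [v_1,v_2,v_3], [v_1,v_2,v_4], [v_1,v_3,v_4], [v_2,v_3,v_4]
  3-simplices (5): [v_0,v_1,v_2,v_3], [v_0,v_1,v_2,v_4], [v_0,v_1,v_3,v_4], [v_0,v_2,v_3,v_4], [v_1,v_2,v_3,v_4]

giving chain groups C_0 ≅ Z^5, C_1 ≅ Z^10, C_2 ≅ Z^10, C_3 ≅ Z^5.

Boundary ∂_1: C_1 → C_0 maps an edge to its endpoints' difference, ∂[p,q] = q − p.
The resulting 5×10 matrix has rank 4, and its Smith normal form has invariant factors (1,1,1,1).

Boundary ∂_2: C_2 → C_1 sends each 2-simplex [p,q,r] to [q,r] − [p,r] + [p,q]. For instance
  ∂[v_0,v_1,v_4] = [v_1,v_4] − [v_0,v_4] + [v_0,v_1],
  ∂[v_2,v_3,v_4] = [v_3,v_4] − [v_2,v_4] + [v_2,v_3].
This gives a 10×10 integer matrix of rank 6; reducing to Smith normal form yields diagonal entries (1,1,1,1,1,1).

Boundary ∂_3: C_3 → C_2 sends each 3-simplex σ to the alternating sum Σ_i (−1)^i (σ with its i-th vertex removed). For instance
  ∂[v_0,v_1,v_3,v_4] = [v_1,v_3,v_4] − [v_0,v_3,v_4] + [v_0,v_1,v_4] − [v_0,v_1,v_3],
  ∂[v_0,v_1,v_2,v_3] = [v_1,v_2,v_3] − [v_0,v_2,v_3] + [v_0,v_1,v_3] − [v_0,v_1,v_2].
As a 10×5 matrix over Z this has rank 4, with invariant factors (1,1,1,1).

Reading off H_k = ker ∂_k / im ∂_{k+1}:

  H_0: rank C_0 − rank ∂_1 = 5 − 4 = 1, and the invariant factors of ∂_1 are all 1, so H_0 ≅ Z.
  H_1: rank ker ∂_1 − rank ∂_2 = (10 − 4) − 6 = 0, and the invariant factors of ∂_2 are all 1, so H_1 ≅ 0.
  H_2: rank ker ∂_2 − rank ∂_3 = (10 − 6) − 4 = 0, and the invariant factors of ∂_3 are all 1, so H_2 ≅ 0.
  H_3: rank ker ∂_3 − rank ∂_4 = (5 − 4) − 0 = 1, and there is no ∂_4, so H_3 ≅ Z.

As a check, the Euler characteristic is 5 − 10 + 10 − 5 = 0, which agrees with 1 − 0 + 0 − 1 = 0.
(K is a triangulation of the 3-sphere S^3.)

H_0 ≅ Z,  H_1 = 0,  H_2 = 0,  H_3 ≅ Z.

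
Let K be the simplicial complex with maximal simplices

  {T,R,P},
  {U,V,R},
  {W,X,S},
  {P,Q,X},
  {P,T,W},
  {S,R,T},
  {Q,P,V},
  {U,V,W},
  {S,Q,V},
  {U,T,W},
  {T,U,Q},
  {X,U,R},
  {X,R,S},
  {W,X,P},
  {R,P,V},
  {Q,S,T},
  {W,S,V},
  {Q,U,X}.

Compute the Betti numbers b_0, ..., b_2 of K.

b_0 = 1, b_1 = 2, b_2 = 1.

Fix the vertex order P < Q < R < S < T < U < V < W < X and write every simplex with vertices in increasing order. Then dim K = 2 and the simplices of K are:

  0-simplices (9): P, Q, R, S, T, U, V, W, X
  1-simplices (27): PQ, PR, PT, PV, PW, PX, QS, QT, QU, QV, QX, RS, RT, RU, RV, RX, ST, SV, SW, SX, TU, TW, UV, UW, UX, VW, WX
  2-simplices (18): PQV, PQX, PRT, PRV, PTW, PWX, QST, QSV, QTU, QUX, RST, RSX, RUV, RUX, SVW, SWX, TUW, UVW

Hence C_0 ≅ Z^9, C_1 ≅ Z^27, C_2 ≅ Z^18.

∂_1: C_1 → C_0 is given by ∂[p,q] = [q] − [p]. For instance
  ∂TU = U − T.
This gives a 9×27 integer matrix of rank 8; reducing to Smith normal form yields diagonal entries (1,1,1,1,1,1,1,1).

Boundary ∂_2: C_2 → C_1 sends each 2-simplex [p,q,r] to [q,r] − [p,r] + [p,q]. For instance
  ∂QST = ST − QT + QS,
  ∂PRV = RV − PV + PR.
As a 27×18 matrix over Z this has rank 17, with invariant factors (1,1,1,1,1,1,1,1,1,1,1,1,1,1,1,1,1).

Now H_k = ker ∂_k / im ∂_{k+1}, so:

  H_0: rank C_0 − rank ∂_1 = 9 − 8 = 1, and the invariant factors of ∂_1 are all 1, so H_0 = Z.
  H_1: rank ker ∂_1 − rank ∂_2 = (27 − 8) − 17 = 2, and the invariant factors of ∂_2 are all 1, so H_1 = Z^2.
  H_2: rank ker ∂_2 − rank ∂_3 = (18 − 17) − 0 = 1, and there is no ∂_3, so H_2 = Z.

(K is a triangulation of the torus T^2.)

Hence the Betti numbers are b_0 = 1, b_1 = 2, b_2 = 1.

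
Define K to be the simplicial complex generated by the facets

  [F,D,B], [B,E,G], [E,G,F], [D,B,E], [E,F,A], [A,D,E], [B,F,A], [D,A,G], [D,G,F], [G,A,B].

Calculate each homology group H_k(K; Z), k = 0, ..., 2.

K has 6 vertices, 15 edges, 10 triangles.
rank ∂_0 = 0, rank ∂_1 = 5 ⇒ b_0 = 6 − 0 − 5 = 1; all invariant factors of ∂_1 are 1 so no torsion. So H_0 ≅ Z.
rank ∂_1 = 5, rank ∂_2 = 10 ⇒ b_1 = 15 − 5 − 10 = 0; ∂_2 has invariant factor(s) [2] giving torsion. So H_1 ≅ Z/2.
rank ∂_2 = 10, rank ∂_3 = 0 ⇒ b_2 = 10 − 10 − 0 = 0. So H_2 ≅ 0.

H_0 ≅ Z,  H_1 ≅ Z/2,  H_2 = 0.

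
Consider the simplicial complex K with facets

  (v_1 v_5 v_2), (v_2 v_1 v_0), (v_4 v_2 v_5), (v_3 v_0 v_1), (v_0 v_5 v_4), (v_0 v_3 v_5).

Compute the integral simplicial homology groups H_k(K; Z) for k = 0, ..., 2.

We work with the vertex ordering v_0 < v_1 < v_2 < v_3 < v_4 < v_5. The simplices of K, each written with vertices in increasing order, are:

  0-simplices (6): [v_0], [v_1], [v_2], [v_3], [v_4], [v_5]
  1-simplices (12): [v_0,v_1], [v_0,v_2], [v_0,v_3], [v_0,v_4], [v_0,v_5], [v_1,v_2], [v_1,v_3], [v_1,v_5], [v_2,v_4], [v_2,v_5], [v_3,v_5], [v_4,v_5]
  2-simplices (6): [v_0,v_1,v_2], [v_0,v_1,v_3], [v_0,v_3,v_5], [v_0,v_4,v_5], [v_1,v_2,v_5], [v_2,v_4,v_5]

Hence C_0 ≅ Z^6, C_1 ≅ Z^12, C_2 ≅ Z^6.

Boundary ∂_1: C_1 → C_0 sends each edge [p,q] (with p < q) to q − p. For instance
  ∂[v_0,v_1] = [v_1] − [v_0].
This gives a 6×12 integer matrix of rank 5; reducing to Smith normal form yields diagonal entries (1,1,1,1,1).

Boundary ∂_2: C_2 → C_1 maps a triangle to the signed sum of its edges. For instance
  ∂[v_0,v_3,v_5] = [v_3,v_5] − [v_0,v_5] + [v_0,v_3],
  ∂[v_0,v_1,v_2] = [v_1,v_2] − [v_0,v_2] + [v_0,v_1].
The resulting 12×6 matrix has rank 6, and its Smith normal form has invariant factors (1,1,1,1,1,1).

Computing H_k = (kernel of ∂_k) / (image of ∂_{k+1}):

  H_0: rank C_0 − rank ∂_1 = 6 − 5 = 1, and the invariant factors of ∂_1 are all 1, so H_0 = Z.
  H_1: rank ker ∂_1 − rank ∂_2 = (12 − 5) − 6 = 1, and the invariant factors of ∂_2 are all 1, so H_1 = Z.
  H_2: rank ker ∂_2 − rank ∂_3 = (6 − 6) − 0 = 0, and there is no ∂_3, so H_2 = 0.

As a check, the Euler characteristic is 6 − 12 + 6 = 0, which agrees with 1 − 1 + 0 = 0.

H_0 = Z,  H_1 = Z,  H_2 = 0.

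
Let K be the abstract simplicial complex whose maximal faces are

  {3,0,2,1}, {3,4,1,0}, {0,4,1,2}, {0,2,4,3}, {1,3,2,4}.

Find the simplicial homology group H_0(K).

H_0 ≅ Z.

Fix the vertex order 0 < 1 < 2 < 3 < 4 and write every simplex with vertices in increasing order. Then dim K = 3 and the simplices of K are:

  0-simplices (5): [0], [1], [2], [3], [4]
  1-simplices (10): [0,1], [0,2], [0,3], [0,4], [1,2], [1,3], [1,4], [2,3], [2,4], [3,4]
  2-simplices (10): [0,1,2], [0,1,3], [0,1,4], [0,2,3], [0,2,4], [0,3,4], [1,2,3], [1,2,4], [1,3,4], [2,3,4]
  3-simplices (5): [0,1,2,3], [0,1,2,4], [0,1,3,4], [0,2,3,4], [1,2,3,4]

so the chain groups are C_0 ≅ Z^5, C_1 ≅ Z^10, C_2 ≅ Z^10, C_3 ≅ Z^5.

∂_1: C_1 → C_0 maps an edge to its endpoints' difference, ∂[p,q] = q − p.
The resulting 5×10 matrix has rank 4, and its Smith normal form has invariant factors (1,1,1,1).

∂_2: C_2 → C_1 maps a triangle to the signed sum of its edges. For instance
  ∂[0,2,4] = [2,4] − [0,4] + [0,2],
  ∂[2,3,4] = [3,4] − [2,4] + [2,3].
The resulting 10×10 matrix has rank 6, and its Smith normal form has invariant factors (1,1,1,1,1,1).

∂_3: C_3 → C_2 sends each 3-simplex σ to the alternating sum Σ_i (−1)^i (σ with its i-th vertex removed). For instance
  ∂[0,1,3,4] = [1,3,4] − [0,3,4] + [0,1,4] − [0,1,3],
  ∂[0,1,2,4] = [1,2,4] − [0,2,4] + [0,1,4] − [0,1,2].
The resulting 10×5 matrix has rank 4, and its Smith normal form has invariant factors (1,1,1,1).

From H_k ≅ ker(∂_k) / im(∂_{k+1}) we obtain:

  H_0: rank C_0 − rank ∂_1 = 5 − 4 = 1, and the invariant factors of ∂_1 are all 1, so H_0 = Z.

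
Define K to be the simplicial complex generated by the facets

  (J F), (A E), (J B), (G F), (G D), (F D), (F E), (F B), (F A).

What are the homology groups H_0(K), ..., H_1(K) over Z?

H_0 = Z,  H_1 = Z^3.

We work with the vertex ordering A < B < D < E < F < G < J. The simplices of K, each written with vertices in increasing order, are:

  0-simplices (7): A, B, D, E, F, G, J
  1-simplices (9): AE, AF, BF, BJ, DF, DG, EF, FG, FJ

Hence C_0 ≅ Z^7, C_1 ≅ Z^9.

∂_1: C_1 → C_0 is given by ∂[p,q] = [q] − [p]. For instance
  ∂FJ = J − F.
The resulting 7×9 matrix has rank 6, and its Smith normal form has invariant factors (1,1,1,1,1,1).

Computing H_k = (kernel of ∂_k) / (image of ∂_{k+1}):

  H_0: rank C_0 − rank ∂_1 = 7 − 6 = 1, and the invariant factors of ∂_1 are all 1, so H_0 ≅ Z.
  H_1: rank ker ∂_1 − rank ∂_2 = (9 − 6) − 0 = 3, and there is no ∂_2, so H_1 ≅ Z^3.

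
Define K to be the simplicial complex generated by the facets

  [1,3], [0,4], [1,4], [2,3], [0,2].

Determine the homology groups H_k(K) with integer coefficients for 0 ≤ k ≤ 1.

Fix the vertex order 0 < 1 < 2 < 3 < 4 and write every simplex with vertices in increasing order. Then dim K = 1 and the simplices of K are:

  0-simplices (5): [0], [1], [2], [3], [4]
  1-simplices (5): [0,2], [0,4], [1,3], [1,4], [2,3]

Hence C_0 ≅ Z^5, C_1 ≅ Z^5.

The boundary map ∂_1: C_1 → C_0 maps an edge to its endpoints' difference, ∂[p,q] = q − p. For instance
  ∂[0,2] = [2] − [0].
As a 5×5 matrix over Z this has rank 4, with invariant factors (1,1,1,1).

Reading off H_k = ker ∂_k / im ∂_{k+1}:

  H_0: rank C_0 − rank ∂_1 = 5 − 4 = 1, and the invariant factors of ∂_1 are all 1, so H_0 ≅ Z.
  H_1: rank ker ∂_1 − rank ∂_2 = (5 − 4) − 0 = 1, and there is no ∂_2, so H_1 ≅ Z.

(K is a triangulation of the circle S^1.)

H_0 = Z,  H_1 = Z.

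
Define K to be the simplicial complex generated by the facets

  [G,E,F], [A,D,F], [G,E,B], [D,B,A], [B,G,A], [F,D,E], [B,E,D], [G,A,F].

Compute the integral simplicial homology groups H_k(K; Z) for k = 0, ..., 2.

H_0 ≅ Z,  H_1 = 0,  H_2 ≅ Z.

K has 6 vertices, 12 edges, 8 triangles.
rank ∂_0 = 0, rank ∂_1 = 5 ⇒ b_0 = 6 − 0 − 5 = 1; all invariant factors of ∂_1 are 1 so no torsion. So H_0 = Z.
rank ∂_1 = 5, rank ∂_2 = 7 ⇒ b_1 = 12 − 5 − 7 = 0; all invariant factors of ∂_2 are 1 so no torsion. So H_1 = 0.
rank ∂_2 = 7, rank ∂_3 = 0 ⇒ b_2 = 8 − 7 − 0 = 1. So H_2 = Z.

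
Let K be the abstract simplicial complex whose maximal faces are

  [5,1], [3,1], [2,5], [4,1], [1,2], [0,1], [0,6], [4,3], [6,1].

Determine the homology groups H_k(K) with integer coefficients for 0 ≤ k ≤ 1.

Fix the vertex order 0 < 1 < 2 < 3 < 4 < 5 < 6 and write every simplex with vertices in increasing order. Then dim K = 1 and the simplices of K are:

  0-simplices (7): [0], [1], [2], [3], [4], [5], [6]
  1-simplices (9): [0,1], [0,6], [1,2], [1,3], [1,4], [1,5], [1,6], [2,5], [3,4]

so the chain groups are C_0 ≅ Z^7, C_1 ≅ Z^9.

∂_1: C_1 → C_0 maps an edge to its endpoints' difference, ∂[p,q] = q − p.
The 7×9 boundary matrix has rank 6 and Smith normal form diag(1,1,1,1,1,1).

Now H_k = ker ∂_k / im ∂_{k+1}, so:

  H_0: rank C_0 − rank ∂_1 = 7 − 6 = 1, and the invariant factors of ∂_1 are all 1, so H_0 ≅ Z.
  H_1: rank ker ∂_1 − rank ∂_2 = (9 − 6) − 0 = 3, and there is no ∂_2, so H_1 ≅ Z^3.

As a check, the Euler characteristic is 7 − 9 = -2, which agrees with 1 − 3 = -2.
(K is a triangulation of a wedge of 3 circles.)

H_0 = Z,  H_1 = Z^3.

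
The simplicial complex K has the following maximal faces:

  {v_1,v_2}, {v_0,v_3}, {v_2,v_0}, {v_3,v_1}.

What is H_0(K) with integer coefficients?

Take the total order v_0 < v_1 < v_2 < v_3 on the vertex set. Then K (dimension 1) consists of the simplices:

  0-simplices (4): [v_0], [v_1], [v_2], [v_3]
  1-simplices (4): [v_0,v_2], [v_0,v_3], [v_1,v_2], [v_1,v_3]

so the chain groups are C_0 ≅ Z^4, C_1 ≅ Z^4.

∂_1: C_1 → C_0 sends each edge [p,q] (with p < q) to q − p.
The 4×4 boundary matrix has rank 3 and Smith normal form diag(1,1,1).

Computing H_k = (kernel of ∂_k) / (image of ∂_{k+1}):

  H_0: rank C_0 − rank ∂_1 = 4 − 3 = 1, and the invariant factors of ∂_1 are all 1, so H_0 = Z.

(K is a triangulation of the circle S^1.)

H_0 = Z.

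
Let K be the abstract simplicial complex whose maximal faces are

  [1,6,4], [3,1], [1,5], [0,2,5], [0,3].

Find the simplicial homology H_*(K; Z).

H_0 ≅ Z,  H_1 ≅ Z,  H_2 = 0.

We work with the vertex ordering 0 < 1 < 2 < 3 < 4 < 5 < 6. The simplices of K, each written with vertices in increasing order, are:

  0-simplices (7): [0], [1], [2], [3], [4], [5], [6]
  1-simplices (9): [0,2], [0,3], [0,5], [1,3], [1,4], [1,5], [1,6], [2,5], [4,6]
  2-simplices (2): [0,2,5], [1,4,6]

so the chain groups are C_0 ≅ Z^7, C_1 ≅ Z^9, C_2 ≅ Z^2.

Boundary ∂_1: C_1 → C_0 maps an edge to its endpoints' difference, ∂[p,q] = q − p.
The resulting 7×9 matrix has rank 6, and its Smith normal form has invariant factors (1,1,1,1,1,1).

∂_2: C_2 → C_1 sends each 2-simplex [p,q,r] to [q,r] − [p,r] + [p,q]. For instance
  ∂[0,2,5] = [2,5] − [0,5] + [0,2],
  ∂[1,4,6] = [4,6] − [1,6] + [1,4].
This gives a 9×2 integer matrix of rank 2; reducing to Smith normal form yields diagonal entries (1,1).

Now H_k = ker ∂_k / im ∂_{k+1}, so:

  H_0: rank C_0 − rank ∂_1 = 7 − 6 = 1, and the invariant factors of ∂_1 are all 1, so H_0 ≅ Z.
  H_1: rank ker ∂_1 − rank ∂_2 = (9 − 6) − 2 = 1, and the invariant factors of ∂_2 are all 1, so H_1 ≅ Z.
  H_2: rank ker ∂_2 − rank ∂_3 = (2 − 2) − 0 = 0, and there is no ∂_3, so H_2 ≅ 0.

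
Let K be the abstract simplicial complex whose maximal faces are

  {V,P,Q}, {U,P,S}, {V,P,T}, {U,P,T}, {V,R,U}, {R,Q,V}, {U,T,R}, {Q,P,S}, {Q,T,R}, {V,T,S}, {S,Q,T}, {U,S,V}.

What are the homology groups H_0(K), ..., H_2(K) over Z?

H_0 ≅ Z,  H_1 ≅ Z/2,  H_2 = 0.

Fix the vertex order P < Q < R < S < T < U < V and write every simplex with vertices in increasing order. Then dim K = 2 and the simplices of K are:

  0-simplices (7): P, Q, R, S, T, U, V
  1-simplices (18): PQ, PS, PT, PU, PV, QR, QS, QT, QV, RT, RU, RV, ST, SU, SV, TU, TV, UV
  2-simplices (12): PQS, PQV, PSU, PTU, PTV, QRT, QRV, QST, RTU, RUV, STV, SUV

giving chain groups C_0 ≅ Z^7, C_1 ≅ Z^18, C_2 ≅ Z^12.

The boundary map ∂_1: C_1 → C_0 sends each edge [p,q] (with p < q) to q − p.
The resulting 7×18 matrix has rank 6, and its Smith normal form has invariant factors (1,1,1,1,1,1).

The boundary map ∂_2: C_2 → C_1 sends each 2-simplex [p,q,r] to [q,r] − [p,r] + [p,q]. For instance
  ∂PTV = TV − PV + PT,
  ∂QRV = RV − QV + QR.
This gives a 18×12 integer matrix of rank 12; reducing to Smith normal form yields diagonal entries (1,1,1,1,1,1,1,1,1,1,1,2).

Computing H_k = (kernel of ∂_k) / (image of ∂_{k+1}):

  H_0: rank C_0 − rank ∂_1 = 7 − 6 = 1, and the invariant factors of ∂_1 are all 1, so H_0 ≅ Z.
  H_1: rank ker ∂_1 − rank ∂_2 = (18 − 6) − 12 = 0, and ∂_2 has invariant factor 2 > 1, so H_1 ≅ Z/2.
  H_2: rank ker ∂_2 − rank ∂_3 = (12 − 12) − 0 = 0, and there is no ∂_3, so H_2 ≅ 0.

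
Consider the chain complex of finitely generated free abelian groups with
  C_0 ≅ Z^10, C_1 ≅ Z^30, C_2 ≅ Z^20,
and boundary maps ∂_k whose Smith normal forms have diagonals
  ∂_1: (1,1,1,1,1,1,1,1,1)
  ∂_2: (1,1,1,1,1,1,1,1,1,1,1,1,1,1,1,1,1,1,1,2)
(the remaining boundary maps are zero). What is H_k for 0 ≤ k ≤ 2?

H_0 = Z,  H_1 = Z ⊕ Z_2,  H_2 = 0.

H_0: b_0 = 10 − 0 − 9 = 1; torsion from ∂_1 factors > 1: none. So H_0 = Z.
H_1: b_1 = 30 − 9 − 20 = 1; torsion from ∂_2 factors > 1: [2]. So H_1 = Z ⊕ Z_2.
H_2: b_2 = 20 − 20 − 0 = 0; torsion from ∂_3 factors > 1: none. So H_2 = 0.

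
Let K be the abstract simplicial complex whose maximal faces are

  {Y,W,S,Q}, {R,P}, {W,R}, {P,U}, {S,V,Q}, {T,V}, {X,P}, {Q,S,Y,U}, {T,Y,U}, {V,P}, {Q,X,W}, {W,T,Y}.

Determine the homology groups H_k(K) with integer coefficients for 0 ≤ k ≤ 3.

H_0 = Z,  H_1 = Z^4,  H_2 = 0,  H_3 = 0.

We work with the vertex ordering P < Q < R < S < T < U < V < W < X < Y. The simplices of K, each written with vertices in increasing order, are:

  0-simplices (10): P, Q, R, S, T, U, V, W, X, Y
  1-simplices (22): PR, PU, PV, PX, QS, QU, QV, QW, QX, QY, RW, SU, SV, SW, SY, TU, TV, TW, TY, UY, WX, WY
  2-simplices (11): QSU, QSV, QSW, QSY, QUY, QWX, QWY, SUY, SWY, TUY, TWY
  3-simplices (2): QSUY, QSWY

giving chain groups C_0 ≅ Z^10, C_1 ≅ Z^22, C_2 ≅ Z^11, C_3 ≅ Z^2.

Boundary ∂_1: C_1 → C_0 maps an edge to its endpoints' difference, ∂[p,q] = q − p. For instance
  ∂TU = U − T.
This gives a 10×22 integer matrix of rank 9; reducing to Smith normal form yields diagonal entries (1,1,1,1,1,1,1,1,1).

Boundary ∂_2: C_2 → C_1 maps a triangle to the signed sum of its edges. For instance
  ∂QWX = WX − QX + QW,
  ∂TWY = WY − TY + TW.
The resulting 22×11 matrix has rank 9, and its Smith normal form has invariant factors (1,1,1,1,1,1,1,1,1).

Boundary ∂_3: C_3 → C_2 sends each 3-simplex σ to the alternating sum Σ_i (−1)^i (σ with its i-th vertex removed). For instance
  ∂QSUY = SUY − QUY + QSY − QSU,
  ∂QSWY = SWY − QWY + QSY − QSW.
The 11×2 boundary matrix has rank 2 and Smith normal form diag(1,1).

From H_k ≅ ker(∂_k) / im(∂_{k+1}) we obtain:

  H_0: rank C_0 − rank ∂_1 = 10 − 9 = 1, and the invariant factors of ∂_1 are all 1, so H_0 = Z.
  H_1: rank ker ∂_1 − rank ∂_2 = (22 − 9) − 9 = 4, and the invariant factors of ∂_2 are all 1, so H_1 = Z^4.
  H_2: rank ker ∂_2 − rank ∂_3 = (11 − 9) − 2 = 0, and the invariant factors of ∂_3 are all 1, so H_2 = 0.
  H_3: rank ker ∂_3 − rank ∂_4 = (2 − 2) − 0 = 0, and there is no ∂_4, so H_3 = 0.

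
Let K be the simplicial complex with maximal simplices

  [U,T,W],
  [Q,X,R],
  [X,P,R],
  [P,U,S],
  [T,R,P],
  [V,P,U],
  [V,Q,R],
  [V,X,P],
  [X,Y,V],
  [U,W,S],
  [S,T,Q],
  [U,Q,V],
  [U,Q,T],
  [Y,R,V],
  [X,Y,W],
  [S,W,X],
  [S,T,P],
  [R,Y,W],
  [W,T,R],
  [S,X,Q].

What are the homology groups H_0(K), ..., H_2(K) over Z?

Fix the vertex order P < Q < R < S < T < U < V < W < X < Y and write every simplex with vertices in increasing order. Then dim K = 2 and the simplices of K are:

  0-simplices (10): P, Q, R, S, T, U, V, W, X, Y
  1-simplices (30): PR, PS, PT, PU, PV, PX, QR, QS, QT, QU, QV, QX, RT, RV, RW, RX, RY, ST, SU, SW, SX, TU, TW, UV, UW, VX, VY, WX, WY, XY
  2-simplices (20): PRT, PRX, PST, PSU, PUV, PVX, QRV, QRX, QST, QSX, QTU, QUV, RTW, RVY, RWY, SUW, SWX, TUW, VXY, WXY

giving chain groups C_0 ≅ Z^10, C_1 ≅ Z^30, C_2 ≅ Z^20.

Boundary ∂_1: C_1 → C_0 is given by ∂[p,q] = [q] − [p]. For instance
  ∂QX = X − Q.
The 10×30 boundary matrix has rank 9 and Smith normal form diag(1,1,1,1,1,1,1,1,1).

∂_2: C_2 → C_1 sends each 2-simplex [p,q,r] to [q,r] − [p,r] + [p,q]. For instance
  ∂PUV = UV − PV + PU,
  ∂SUW = UW − SW + SU.
The 30×20 boundary matrix has rank 20 and Smith normal form diag(1,1,1,1,1,1,1,1,1,1,1,1,1,1,1,1,1,1,1,2).

Now H_k = ker ∂_k / im ∂_{k+1}, so:

  H_0: rank C_0 − rank ∂_1 = 10 − 9 = 1, and the invariant factors of ∂_1 are all 1, so H_0 ≅ Z.
  H_1: rank ker ∂_1 − rank ∂_2 = (30 − 9) − 20 = 1, and ∂_2 has invariant factor 2 > 1, so H_1 ≅ Z ⊕ Z/2Z.
  H_2: rank ker ∂_2 − rank ∂_3 = (20 − 20) − 0 = 0, and there is no ∂_3, so H_2 ≅ 0.

As a check, the Euler characteristic is 10 − 30 + 20 = 0, which agrees with 1 − 1 + 0 = 0.

H_0 ≅ Z,  H_1 ≅ Z ⊕ Z/2Z,  H_2 = 0.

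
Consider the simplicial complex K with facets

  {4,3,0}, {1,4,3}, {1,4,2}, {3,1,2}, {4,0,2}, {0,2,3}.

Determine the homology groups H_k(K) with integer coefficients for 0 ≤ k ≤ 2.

H_0 ≅ Z,  H_1 = 0,  H_2 ≅ Z.

We work with the vertex ordering 0 < 1 < 2 < 3 < 4. The simplices of K, each written with vertices in increasing order, are:

  0-simplices (5): [0], [1], [2], [3], [4]
  1-simplices (9): [0,2], [0,3], [0,4], [1,2], [1,3], [1,4], [2,3], [2,4], [3,4]
  2-simplices (6): [0,2,3], [0,2,4], [0,3,4], [1,2,3], [1,2,4], [1,3,4]

so the chain groups are C_0 ≅ Z^5, C_1 ≅ Z^9, C_2 ≅ Z^6.

∂_1: C_1 → C_0 maps an edge to its endpoints' difference, ∂[p,q] = q − p.
This gives a 5×9 integer matrix of rank 4; reducing to Smith normal form yields diagonal entries (1,1,1,1).

∂_2: C_2 → C_1 maps a triangle to the signed sum of its edges. For instance
  ∂[1,2,3] = [2,3] − [1,3] + [1,2],
  ∂[1,3,4] = [3,4] − [1,4] + [1,3].
The resulting 9×6 matrix has rank 5, and its Smith normal form has invariant factors (1,1,1,1,1).

Computing H_k = (kernel of ∂_k) / (image of ∂_{k+1}):

  H_0: rank C_0 − rank ∂_1 = 5 − 4 = 1, and the invariant factors of ∂_1 are all 1, so H_0 ≅ Z.
  H_1: rank ker ∂_1 − rank ∂_2 = (9 − 4) − 5 = 0, and the invariant factors of ∂_2 are all 1, so H_1 ≅ 0.
  H_2: rank ker ∂_2 − rank ∂_3 = (6 − 5) − 0 = 1, and there is no ∂_3, so H_2 ≅ Z.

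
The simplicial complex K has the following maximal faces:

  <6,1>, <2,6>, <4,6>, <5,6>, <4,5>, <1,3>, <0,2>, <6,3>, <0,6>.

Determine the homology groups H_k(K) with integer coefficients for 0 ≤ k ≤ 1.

Take the total order 0 < 1 < 2 < 3 < 4 < 5 < 6 on the vertex set. Then K (dimension 1) consists of the simplices:

  0-simplices (7): [0], [1], [2], [3], [4], [5], [6]
  1-simplices (9): [0,2], [0,6], [1,3], [1,6], [2,6], [3,6], [4,5], [4,6], [5,6]

Hence C_0 ≅ Z^7, C_1 ≅ Z^9.

∂_1: C_1 → C_0 sends each edge [p,q] (with p < q) to q − p.
The resulting 7×9 matrix has rank 6, and its Smith normal form has invariant factors (1,1,1,1,1,1).

From H_k ≅ ker(∂_k) / im(∂_{k+1}) we obtain:

  H_0: rank C_0 − rank ∂_1 = 7 − 6 = 1, and the invariant factors of ∂_1 are all 1, so H_0 ≅ Z.
  H_1: rank ker ∂_1 − rank ∂_2 = (9 − 6) − 0 = 3, and there is no ∂_2, so H_1 ≅ Z^3.

(K is a triangulation of a wedge of 3 circles.)

H_0 ≅ Z,  H_1 ≅ Z^3.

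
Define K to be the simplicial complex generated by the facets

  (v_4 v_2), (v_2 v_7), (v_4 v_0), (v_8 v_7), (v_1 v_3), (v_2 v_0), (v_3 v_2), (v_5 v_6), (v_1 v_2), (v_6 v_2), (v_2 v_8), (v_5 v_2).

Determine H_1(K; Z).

We work with the vertex ordering v_0 < v_1 < v_2 < v_3 < v_4 < v_5 < v_6 < v_7 < v_8. The simplices of K, each written with vertices in increasing order, are:

  0-simplices (9): [v_0], [v_1], [v_2], [v_3], [v_4], [v_5], [v_6], [v_7], [v_8]
  1-simplices (12): [v_0,v_2], [v_0,v_4], [v_1,v_2], [v_1,v_3], [v_2,v_3], [v_2,v_4], [v_2,v_5], [v_2,v_6], [v_2,v_7], [v_2,v_8], [v_5,v_6], [v_7,v_8]

so the chain groups are C_0 ≅ Z^9, C_1 ≅ Z^12.

The boundary map ∂_1: C_1 → C_0 sends each edge [p,q] (with p < q) to q − p.
The 9×12 boundary matrix has rank 8 and Smith normal form diag(1,1,1,1,1,1,1,1).

Now H_k = ker ∂_k / im ∂_{k+1}, so:

  H_1: rank ker ∂_1 − rank ∂_2 = (12 − 8) − 0 = 4, and there is no ∂_2, so H_1 = Z^4.

(K is a triangulation of a wedge of 4 circles.)

H_1 = Z^4.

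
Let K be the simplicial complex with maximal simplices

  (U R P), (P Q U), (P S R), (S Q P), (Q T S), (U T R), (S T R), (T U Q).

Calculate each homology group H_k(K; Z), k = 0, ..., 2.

H_0 = Z,  H_1 = 0,  H_2 = Z.

Take the total order P < Q < R < S < T < U on the vertex set. Then K (dimension 2) consists of the simplices:

  0-simplices (6): P, Q, R, S, T, U
  1-simplices (12): PQ, PR, PS, PU, QS, QT, QU, RS, RT, RU, ST, TU
  2-simplices (8): PQS, PQU, PRS, PRU, QST, QTU, RST, RTU

Hence C_0 ≅ Z^6, C_1 ≅ Z^12, C_2 ≅ Z^8.

Boundary ∂_1: C_1 → C_0 maps an edge to its endpoints' difference, ∂[p,q] = q − p. For instance
  ∂PS = S − P.
The 6×12 boundary matrix has rank 5 and Smith normal form diag(1,1,1,1,1).

Boundary ∂_2: C_2 → C_1 acts by ∂[p,q,r] = [q,r] − [p,r] + [p,q]. For instance
  ∂PRU = RU − PU + PR,
  ∂PQU = QU − PU + PQ.
As a 12×8 matrix over Z this has rank 7, with invariant factors (1,1,1,1,1,1,1).

From H_k ≅ ker(∂_k) / im(∂_{k+1}) we obtain:

  H_0: rank C_0 − rank ∂_1 = 6 − 5 = 1, and the invariant factors of ∂_1 are all 1, so H_0 ≅ Z.
  H_1: rank ker ∂_1 − rank ∂_2 = (12 − 5) − 7 = 0, and the invariant factors of ∂_2 are all 1, so H_1 ≅ 0.
  H_2: rank ker ∂_2 − rank ∂_3 = (8 − 7) − 0 = 1, and there is no ∂_3, so H_2 ≅ Z.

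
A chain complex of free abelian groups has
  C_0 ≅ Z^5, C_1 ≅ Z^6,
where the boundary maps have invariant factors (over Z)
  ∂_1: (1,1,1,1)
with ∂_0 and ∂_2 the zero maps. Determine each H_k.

H_0: b_0 = 5 − 0 − 4 = 1; torsion from ∂_1 factors > 1: none. So H_0 ≅ Z.
H_1: b_1 = 6 − 4 − 0 = 2; torsion from ∂_2 factors > 1: none. So H_1 ≅ Z^2.

H_0 ≅ Z,  H_1 ≅ Z^2.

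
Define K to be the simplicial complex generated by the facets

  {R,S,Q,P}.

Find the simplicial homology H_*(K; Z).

H_0 = Z,  H_1 = 0,  H_2 = 0,  H_3 = 0.

Take the total order P < Q < R < S on the vertex set. Then K (dimension 3) consists of the simplices:

  0-simplices (4): P, Q, R, S
  1-simplices (6): PQ, PR, PS, QR, QS, RS
  2-simplices (4): PQR, PQS, PRS, QRS
  3-simplices (1): PQRS

Hence C_0 ≅ Z^4, C_1 ≅ Z^6, C_2 ≅ Z^4, C_3 ≅ Z^1.

The boundary map ∂_1: C_1 → C_0 sends each edge [p,q] (with p < q) to q − p. For instance
  ∂PR = R − P.
The resulting 4×6 matrix has rank 3, and its Smith normal form has invariant factors (1,1,1).

Boundary ∂_2: C_2 → C_1 maps a triangle to the signed sum of its edges. For instance
  ∂PQS = QS − PS + PQ,
  ∂PRS = RS − PS + PR.
The 6×4 boundary matrix has rank 3 and Smith normal form diag(1,1,1).

∂_3: C_3 → C_2 sends each 3-simplex σ to the alternating sum Σ_i (−1)^i (σ with its i-th vertex removed). For instance
  ∂PQRS = QRS − PRS + PQS − PQR.
The 4×1 boundary matrix has rank 1 and Smith normal form diag(1).

Now H_k = ker ∂_k / im ∂_{k+1}, so:

  H_0: rank C_0 − rank ∂_1 = 4 − 3 = 1, and the invariant factors of ∂_1 are all 1, so H_0 = Z.
  H_1: rank ker ∂_1 − rank ∂_2 = (6 − 3) − 3 = 0, and the invariant factors of ∂_2 are all 1, so H_1 = 0.
  H_2: rank ker ∂_2 − rank ∂_3 = (4 − 3) − 1 = 0, and the invariant factors of ∂_3 are all 1, so H_2 = 0.
  H_3: rank ker ∂_3 − rank ∂_4 = (1 − 1) − 0 = 0, and there is no ∂_4, so H_3 = 0.

As a check, the Euler characteristic is 4 − 6 + 4 − 1 = 1, which agrees with 1 − 0 + 0 − 0 = 1.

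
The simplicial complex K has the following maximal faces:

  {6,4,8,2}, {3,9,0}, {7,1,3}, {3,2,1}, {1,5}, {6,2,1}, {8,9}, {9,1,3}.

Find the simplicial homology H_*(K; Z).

Order the vertices as 0 < 1 < 2 < 3 < 4 < 5 < 6 < 7 < 8 < 9. Listing each simplex with vertices in this order, K has dimension 3 with simplices:

  0-simplices (10): [0], [1], [2], [3], [4], [5], [6], [7], [8], [9]
  1-simplices (18): [0,3], [0,9], [1,2], [1,3], [1,5], [1,6], [1,7], [1,9], [2,3], [2,4], [2,6], [2,8], [3,7], [3,9], [4,6], [4,8], [6,8], [8,9]
  2-simplices (9): [0,3,9], [1,2,3], [1,2,6], [1,3,7], [1,3,9], [2,4,6], [2,4,8], [2,6,8], [4,6,8]
  3-simplices (1): [2,4,6,8]

giving chain groups C_0 ≅ Z^10, C_1 ≅ Z^18, C_2 ≅ Z^9, C_3 ≅ Z^1.

∂_1: C_1 → C_0 is given by ∂[p,q] = [q] − [p]. For instance
  ∂[2,8] = [8] − [2].
The 10×18 boundary matrix has rank 9 and Smith normal form diag(1,1,1,1,1,1,1,1,1).

The boundary map ∂_2: C_2 → C_1 acts by ∂[p,q,r] = [q,r] − [p,r] + [p,q]. For instance
  ∂[2,6,8] = [6,8] − [2,8] + [2,6],
  ∂[0,3,9] = [3,9] − [0,9] + [0,3].
The resulting 18×9 matrix has rank 8, and its Smith normal form has invariant factors (1,1,1,1,1,1,1,1).

The boundary map ∂_3: C_3 → C_2 sends each 3-simplex σ to the alternating sum Σ_i (−1)^i (σ with its i-th vertex removed). For instance
  ∂[2,4,6,8] = [4,6,8] − [2,6,8] + [2,4,8] − [2,4,6].
The resulting 9×1 matrix has rank 1, and its Smith normal form has invariant factors (1).

Computing H_k = (kernel of ∂_k) / (image of ∂_{k+1}):

  H_0: rank C_0 − rank ∂_1 = 10 − 9 = 1, and the invariant factors of ∂_1 are all 1, so H_0 ≅ Z.
  H_1: rank ker ∂_1 − rank ∂_2 = (18 − 9) − 8 = 1, and the invariant factors of ∂_2 are all 1, so H_1 ≅ Z.
  H_2: rank ker ∂_2 − rank ∂_3 = (9 − 8) − 1 = 0, and the invariant factors of ∂_3 are all 1, so H_2 ≅ 0.
  H_3: rank ker ∂_3 − rank ∂_4 = (1 − 1) − 0 = 0, and there is no ∂_4, so H_3 ≅ 0.

As a check, the Euler characteristic is 10 − 18 + 9 − 1 = 0, which agrees with 1 − 1 + 0 − 0 = 0.

H_0 ≅ Z,  H_1 ≅ Z,  H_2 = 0,  H_3 = 0.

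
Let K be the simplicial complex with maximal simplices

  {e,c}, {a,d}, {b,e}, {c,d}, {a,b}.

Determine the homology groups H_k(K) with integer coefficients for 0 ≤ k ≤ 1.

H_0 ≅ Z,  H_1 ≅ Z.

Fix the vertex order a < b < c < d < e and write every simplex with vertices in increasing order. Then dim K = 1 and the simplices of K are:

  0-simplices (5): a, b, c, d, e
  1-simplices (5): ab, ad, be, cd, ce

so the chain groups are C_0 ≅ Z^5, C_1 ≅ Z^5.

Boundary ∂_1: C_1 → C_0 is given by ∂[p,q] = [q] − [p]. For instance
  ∂ab = b − a.
As a 5×5 matrix over Z this has rank 4, with invariant factors (1,1,1,1).

Now H_k = ker ∂_k / im ∂_{k+1}, so:

  H_0: rank C_0 − rank ∂_1 = 5 − 4 = 1, and the invariant factors of ∂_1 are all 1, so H_0 = Z.
  H_1: rank ker ∂_1 − rank ∂_2 = (5 − 4) − 0 = 1, and there is no ∂_2, so H_1 = Z.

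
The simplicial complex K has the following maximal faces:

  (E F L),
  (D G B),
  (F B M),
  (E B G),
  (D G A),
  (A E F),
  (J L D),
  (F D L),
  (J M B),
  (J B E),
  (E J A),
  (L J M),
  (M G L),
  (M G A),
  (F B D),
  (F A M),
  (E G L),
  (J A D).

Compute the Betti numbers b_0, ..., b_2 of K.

Fix the vertex order A < B < D < E < F < G < J < L < M and write every simplex with vertices in increasing order. Then dim K = 2 and the simplices of K are:

  0-simplices (9): A, B, D, E, F, G, J, L, M
  1-simplices (27): AD, AE, AF, AG, AJ, AM, BD, BE, BF, BG, BJ, BM, DF, DG, DJ, DL, EF, EG, EJ, EL, FL, FM, GL, GM, JL, JM, LM
  2-simplices (18): ADG, ADJ, AEF, AEJ, AFM, AGM, BDF, BDG, BEG, BEJ, BFM, BJM, DFL, DJL, EFL, EGL, GLM, JLM

so the chain groups are C_0 ≅ Z^9, C_1 ≅ Z^27, C_2 ≅ Z^18.

Boundary ∂_1: C_1 → C_0 maps an edge to its endpoints' difference, ∂[p,q] = q − p. For instance
  ∂EF = F − E.
The 9×27 boundary matrix has rank 8 and Smith normal form diag(1,1,1,1,1,1,1,1).

∂_2: C_2 → C_1 maps a triangle to the signed sum of its edges. For instance
  ∂EGL = GL − EL + EG,
  ∂ADJ = DJ − AJ + AD.
The 27×18 boundary matrix has rank 17 and Smith normal form diag(1,1,1,1,1,1,1,1,1,1,1,1,1,1,1,1,1).

Reading off H_k = ker ∂_k / im ∂_{k+1}:

  H_0: rank C_0 − rank ∂_1 = 9 − 8 = 1, and the invariant factors of ∂_1 are all 1, so H_0 ≅ Z.
  H_1: rank ker ∂_1 − rank ∂_2 = (27 − 8) − 17 = 2, and the invariant factors of ∂_2 are all 1, so H_1 ≅ Z^2.
  H_2: rank ker ∂_2 − rank ∂_3 = (18 − 17) − 0 = 1, and there is no ∂_3, so H_2 ≅ Z.

Hence the Betti numbers are b_0 = 1, b_1 = 2, b_2 = 1.

b_0 = 1, b_1 = 2, b_2 = 1.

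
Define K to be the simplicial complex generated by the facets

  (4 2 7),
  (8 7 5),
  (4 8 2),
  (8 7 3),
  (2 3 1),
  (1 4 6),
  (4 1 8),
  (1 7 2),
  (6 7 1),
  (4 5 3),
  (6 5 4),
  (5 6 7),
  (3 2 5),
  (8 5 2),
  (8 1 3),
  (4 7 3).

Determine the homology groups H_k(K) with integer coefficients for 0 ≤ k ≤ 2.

H_0 ≅ Z,  H_1 ≅ Z^2,  H_2 ≅ Z.

Order the vertices as 1 < 2 < 3 < 4 < 5 < 6 < 7 < 8. Listing each simplex with vertices in this order, K has dimension 2 with simplices:

  0-simplices (8): [1], [2], [3], [4], [5], [6], [7], [8]
  1-simplices (24): (24 of them)
  2-simplices (16): [1,2,3], [1,2,7], [1,3,8], [1,4,6], [1,4,8], [1,6,7], [2,3,5], [2,4,7], [2,4,8], [2,5,8], [3,4,5], [3,4,7], [3,7,8], [4,5,6], [5,6,7], [5,7,8]

giving chain groups C_0 ≅ Z^8, C_1 ≅ Z^24, C_2 ≅ Z^16.

∂_1: C_1 → C_0 sends each edge [p,q] (with p < q) to q − p. For instance
  ∂[4,6] = [6] − [4].
This gives a 8×24 integer matrix of rank 7; reducing to Smith normal form yields diagonal entries (1,1,1,1,1,1,1).

∂_2: C_2 → C_1 sends each 2-simplex [p,q,r] to [q,r] − [p,r] + [p,q]. For instance
  ∂[5,7,8] = [7,8] − [5,8] + [5,7],
  ∂[2,5,8] = [5,8] − [2,8] + [2,5].
This gives a 24×16 integer matrix of rank 15; reducing to Smith normal form yields diagonal entries (1,1,1,1,1,1,1,1,1,1,1,1,1,1,1).

Reading off H_k = ker ∂_k / im ∂_{k+1}:

  H_0: rank C_0 − rank ∂_1 = 8 − 7 = 1, and the invariant factors of ∂_1 are all 1, so H_0 ≅ Z.
  H_1: rank ker ∂_1 − rank ∂_2 = (24 − 7) − 15 = 2, and the invariant factors of ∂_2 are all 1, so H_1 ≅ Z^2.
  H_2: rank ker ∂_2 − rank ∂_3 = (16 − 15) − 0 = 1, and there is no ∂_3, so H_2 ≅ Z.

As a check, the Euler characteristic is 8 − 24 + 16 = 0, which agrees with 1 − 2 + 1 = 0.
(K is a triangulation of the torus T^2.)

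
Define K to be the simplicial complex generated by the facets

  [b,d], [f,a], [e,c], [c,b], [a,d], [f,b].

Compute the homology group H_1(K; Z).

Order the vertices as a < b < c < d < e < f. Listing each simplex with vertices in this order, K has dimension 1 with simplices:

  0-simplices (6): a, b, c, d, e, f
  1-simplices (6): ad, af, bc, bd, bf, ce

so the chain groups are C_0 ≅ Z^6, C_1 ≅ Z^6.

The boundary map ∂_1: C_1 → C_0 sends each edge [p,q] (with p < q) to q − p.
This gives a 6×6 integer matrix of rank 5; reducing to Smith normal form yields diagonal entries (1,1,1,1,1).

Reading off H_k = ker ∂_k / im ∂_{k+1}:

  H_1: rank ker ∂_1 − rank ∂_2 = (6 − 5) − 0 = 1, and there is no ∂_2, so H_1 ≅ Z.

H_1 = Z.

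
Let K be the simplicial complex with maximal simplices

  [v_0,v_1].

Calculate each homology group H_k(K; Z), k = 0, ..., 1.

H_0 ≅ Z,  H_1 = 0.

Order the vertices as v_0 < v_1. Listing each simplex with vertices in this order, K has dimension 1 with simplices:

  0-simplices (2): [v_0], [v_1]
  1-simplices (1): [v_0,v_1]

giving chain groups C_0 ≅ Z^2, C_1 ≅ Z^1.

∂_1: C_1 → C_0 maps an edge to its endpoints' difference, ∂[p,q] = q − p.
The 2×1 boundary matrix has rank 1 and Smith normal form diag(1).

Reading off H_k = ker ∂_k / im ∂_{k+1}:

  H_0: rank C_0 − rank ∂_1 = 2 − 1 = 1, and the invariant factors of ∂_1 are all 1, so H_0 = Z.
  H_1: rank ker ∂_1 − rank ∂_2 = (1 − 1) − 0 = 0, and there is no ∂_2, so H_1 = 0.

(K is a triangulation of the 1-simplex.)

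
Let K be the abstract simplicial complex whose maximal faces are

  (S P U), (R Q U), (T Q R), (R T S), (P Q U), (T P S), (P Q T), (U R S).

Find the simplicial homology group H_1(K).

H_1 = 0.

Take the total order P < Q < R < S < T < U on the vertex set. Then K (dimension 2) consists of the simplices:

  0-simplices (6): P, Q, R, S, T, U
  1-simplices (12): PQ, PS, PT, PU, QR, QT, QU, RS, RT, RU, ST, SU
  2-simplices (8): PQT, PQU, PST, PSU, QRT, QRU, RST, RSU

so the chain groups are C_0 ≅ Z^6, C_1 ≅ Z^12, C_2 ≅ Z^8.

∂_1: C_1 → C_0 is given by ∂[p,q] = [q] − [p]. For instance
  ∂PQ = Q − P.
The 6×12 boundary matrix has rank 5 and Smith normal form diag(1,1,1,1,1).

Boundary ∂_2: C_2 → C_1 acts by ∂[p,q,r] = [q,r] − [p,r] + [p,q]. For instance
  ∂RSU = SU − RU + RS,
  ∂PQU = QU − PU + PQ.
The resulting 12×8 matrix has rank 7, and its Smith normal form has invariant factors (1,1,1,1,1,1,1).

From H_k ≅ ker(∂_k) / im(∂_{k+1}) we obtain:

  H_1: rank ker ∂_1 − rank ∂_2 = (12 − 5) − 7 = 0, and the invariant factors of ∂_2 are all 1, so H_1 = 0.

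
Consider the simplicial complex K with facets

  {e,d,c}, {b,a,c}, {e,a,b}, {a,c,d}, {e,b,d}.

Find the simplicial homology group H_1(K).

Take the total order a < b < c < d < e on the vertex set. Then K (dimension 2) consists of the simplices:

  0-simplices (5): a, b, c, d, e
  1-simplices (10): ab, ac, ad, ae, bc, bd, be, cd, ce, de
  2-simplices (5): abc, abe, acd, bde, cde

giving chain groups C_0 ≅ Z^5, C_1 ≅ Z^10, C_2 ≅ Z^5.

Boundary ∂_1: C_1 → C_0 is given by ∂[p,q] = [q] − [p].
The 5×10 boundary matrix has rank 4 and Smith normal form diag(1,1,1,1).

∂_2: C_2 → C_1 acts by ∂[p,q,r] = [q,r] − [p,r] + [p,q]. For instance
  ∂cde = de − ce + cd,
  ∂acd = cd − ad + ac.
The 10×5 boundary matrix has rank 5 and Smith normal form diag(1,1,1,1,1).

Computing H_k = (kernel of ∂_k) / (image of ∂_{k+1}):

  H_1: rank ker ∂_1 − rank ∂_2 = (10 − 4) − 5 = 1, and the invariant factors of ∂_2 are all 1, so H_1 ≅ Z.

H_1 = Z.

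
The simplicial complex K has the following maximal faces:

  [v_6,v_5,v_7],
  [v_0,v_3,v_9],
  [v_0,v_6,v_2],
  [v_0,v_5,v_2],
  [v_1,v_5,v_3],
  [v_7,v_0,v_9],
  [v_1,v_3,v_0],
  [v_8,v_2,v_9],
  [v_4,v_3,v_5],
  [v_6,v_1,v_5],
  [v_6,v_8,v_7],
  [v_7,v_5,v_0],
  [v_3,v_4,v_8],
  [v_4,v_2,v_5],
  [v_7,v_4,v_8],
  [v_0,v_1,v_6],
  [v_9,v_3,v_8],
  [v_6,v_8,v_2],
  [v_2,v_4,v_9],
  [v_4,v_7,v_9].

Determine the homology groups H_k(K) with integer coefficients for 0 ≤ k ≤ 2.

H_0 ≅ Z,  H_1 ≅ Z ⊕ Z/2,  H_2 = 0.

We work with the vertex ordering v_0 < v_1 < v_2 < v_3 < v_4 < v_5 < v_6 < v_7 < v_8 < v_9. The simplices of K, each written with vertices in increasing order, are:

  0-simplices (10): [v_0], [v_1], [v_2], [v_3], [v_4], [v_5], [v_6], [v_7], [v_8], [v_9]
  1-simplices (30): (30 of them)
  2-simplices (20): (20 of them)

so the chain groups are C_0 ≅ Z^10, C_1 ≅ Z^30, C_2 ≅ Z^20.

The boundary map ∂_1: C_1 → C_0 maps an edge to its endpoints' difference, ∂[p,q] = q − p. For instance
  ∂[v_3,v_8] = [v_8] − [v_3].
This gives a 10×30 integer matrix of rank 9; reducing to Smith normal form yields diagonal entries (1,1,1,1,1,1,1,1,1).

∂_2: C_2 → C_1 maps a triangle to the signed sum of its edges. For instance
  ∂[v_3,v_4,v_8] = [v_4,v_8] − [v_3,v_8] + [v_3,v_4],
  ∂[v_2,v_8,v_9] = [v_8,v_9] − [v_2,v_9] + [v_2,v_8].
As a 30×20 matrix over Z this has rank 20, with invariant factors (1,1,1,1,1,1,1,1,1,1,1,1,1,1,1,1,1,1,1,2).

Now H_k = ker ∂_k / im ∂_{k+1}, so:

  H_0: rank C_0 − rank ∂_1 = 10 − 9 = 1, and the invariant factors of ∂_1 are all 1, so H_0 = Z.
  H_1: rank ker ∂_1 − rank ∂_2 = (30 − 9) − 20 = 1, and ∂_2 has invariant factor 2 > 1, so H_1 = Z ⊕ Z/2.
  H_2: rank ker ∂_2 − rank ∂_3 = (20 − 20) − 0 = 0, and there is no ∂_3, so H_2 = 0.

As a check, the Euler characteristic is 10 − 30 + 20 = 0, which agrees with 1 − 1 + 0 = 0.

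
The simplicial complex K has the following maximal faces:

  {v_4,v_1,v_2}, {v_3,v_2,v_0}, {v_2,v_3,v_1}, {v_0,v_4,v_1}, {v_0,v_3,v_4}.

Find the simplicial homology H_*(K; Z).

H_0 = Z,  H_1 = Z,  H_2 = 0.

We work with the vertex ordering v_0 < v_1 < v_2 < v_3 < v_4. The simplices of K, each written with vertices in increasing order, are:

  0-simplices (5): [v_0], [v_1], [v_2], [v_3], [v_4]
  1-simplices (10): [v_0,v_1], [v_0,v_2], [v_0,v_3], [v_0,v_4], [v_1,v_2], [v_1,v_3], [v_1,v_4], [v_2,v_3], [v_2,v_4], [v_3,v_4]
  2-simplices (5): [v_0,v_1,v_4], [v_0,v_2,v_3], [v_0,v_3,v_4], [v_1,v_2,v_3], [v_1,v_2,v_4]

Hence C_0 ≅ Z^5, C_1 ≅ Z^10, C_2 ≅ Z^5.

The boundary map ∂_1: C_1 → C_0 maps an edge to its endpoints' difference, ∂[p,q] = q − p. For instance
  ∂[v_0,v_4] = [v_4] − [v_0].
As a 5×10 matrix over Z this has rank 4, with invariant factors (1,1,1,1).

The boundary map ∂_2: C_2 → C_1 acts by ∂[p,q,r] = [q,r] − [p,r] + [p,q]. For instance
  ∂[v_0,v_3,v_4] = [v_3,v_4] − [v_0,v_4] + [v_0,v_3],
  ∂[v_0,v_1,v_4] = [v_1,v_4] − [v_0,v_4] + [v_0,v_1].
The resulting 10×5 matrix has rank 5, and its Smith normal form has invariant factors (1,1,1,1,1).

From H_k ≅ ker(∂_k) / im(∂_{k+1}) we obtain:

  H_0: rank C_0 − rank ∂_1 = 5 − 4 = 1, and the invariant factors of ∂_1 are all 1, so H_0 ≅ Z.
  H_1: rank ker ∂_1 − rank ∂_2 = (10 − 4) − 5 = 1, and the invariant factors of ∂_2 are all 1, so H_1 ≅ Z.
  H_2: rank ker ∂_2 − rank ∂_3 = (5 − 5) − 0 = 0, and there is no ∂_3, so H_2 ≅ 0.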